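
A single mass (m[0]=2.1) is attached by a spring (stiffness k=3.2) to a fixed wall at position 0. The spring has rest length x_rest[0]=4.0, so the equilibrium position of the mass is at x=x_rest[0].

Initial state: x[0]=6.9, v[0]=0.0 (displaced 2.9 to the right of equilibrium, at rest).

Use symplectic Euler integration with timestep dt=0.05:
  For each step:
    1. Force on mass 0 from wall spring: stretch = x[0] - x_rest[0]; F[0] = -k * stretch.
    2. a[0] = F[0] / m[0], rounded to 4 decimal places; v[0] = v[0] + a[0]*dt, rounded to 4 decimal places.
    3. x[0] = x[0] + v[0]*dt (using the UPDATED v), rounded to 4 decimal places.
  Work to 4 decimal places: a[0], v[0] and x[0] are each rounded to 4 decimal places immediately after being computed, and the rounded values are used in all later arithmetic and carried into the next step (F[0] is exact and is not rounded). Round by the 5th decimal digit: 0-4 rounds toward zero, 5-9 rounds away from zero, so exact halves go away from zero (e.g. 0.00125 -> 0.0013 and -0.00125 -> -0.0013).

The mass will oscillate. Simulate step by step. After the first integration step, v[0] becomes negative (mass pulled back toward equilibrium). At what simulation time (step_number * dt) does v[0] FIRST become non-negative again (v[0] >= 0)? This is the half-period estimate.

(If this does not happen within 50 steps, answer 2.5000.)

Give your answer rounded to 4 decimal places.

Answer: 2.5000

Derivation:
Step 0: x=[6.9000] v=[0.0000]
Step 1: x=[6.8890] v=[-0.2210]
Step 2: x=[6.8669] v=[-0.4411]
Step 3: x=[6.8339] v=[-0.6595]
Step 4: x=[6.7901] v=[-0.8754]
Step 5: x=[6.7357] v=[-1.0880]
Step 6: x=[6.6709] v=[-1.2964]
Step 7: x=[6.5959] v=[-1.4999]
Step 8: x=[6.5110] v=[-1.6977]
Step 9: x=[6.4166] v=[-1.8890]
Step 10: x=[6.3129] v=[-2.0731]
Step 11: x=[6.2004] v=[-2.2493]
Step 12: x=[6.0796] v=[-2.4170]
Step 13: x=[5.9508] v=[-2.5754]
Step 14: x=[5.8146] v=[-2.7240]
Step 15: x=[5.6715] v=[-2.8623]
Step 16: x=[5.5220] v=[-2.9897]
Step 17: x=[5.3667] v=[-3.1057]
Step 18: x=[5.2062] v=[-3.2098]
Step 19: x=[5.0411] v=[-3.3017]
Step 20: x=[4.8721] v=[-3.3810]
Step 21: x=[4.6997] v=[-3.4474]
Step 22: x=[4.5247] v=[-3.5007]
Step 23: x=[4.3477] v=[-3.5407]
Step 24: x=[4.1693] v=[-3.5672]
Step 25: x=[3.9903] v=[-3.5801]
Step 26: x=[3.8113] v=[-3.5794]
Step 27: x=[3.6331] v=[-3.5650]
Step 28: x=[3.4563] v=[-3.5370]
Step 29: x=[3.2815] v=[-3.4956]
Step 30: x=[3.1095] v=[-3.4409]
Step 31: x=[2.9408] v=[-3.3731]
Step 32: x=[2.7762] v=[-3.2924]
Step 33: x=[2.6162] v=[-3.1992]
Step 34: x=[2.4615] v=[-3.0938]
Step 35: x=[2.3127] v=[-2.9766]
Step 36: x=[2.1703] v=[-2.8480]
Step 37: x=[2.0349] v=[-2.7086]
Step 38: x=[1.9070] v=[-2.5589]
Step 39: x=[1.7870] v=[-2.3994]
Step 40: x=[1.6755] v=[-2.2308]
Step 41: x=[1.5728] v=[-2.0537]
Step 42: x=[1.4794] v=[-1.8688]
Step 43: x=[1.3956] v=[-1.6768]
Step 44: x=[1.3217] v=[-1.4784]
Step 45: x=[1.2580] v=[-1.2743]
Step 46: x=[1.2047] v=[-1.0654]
Step 47: x=[1.1621] v=[-0.8524]
Step 48: x=[1.1303] v=[-0.6362]
Step 49: x=[1.1094] v=[-0.4176]
Step 50: x=[1.0995] v=[-0.1974]
v[0] did not become non-negative within 50 steps; using fallback time=2.5000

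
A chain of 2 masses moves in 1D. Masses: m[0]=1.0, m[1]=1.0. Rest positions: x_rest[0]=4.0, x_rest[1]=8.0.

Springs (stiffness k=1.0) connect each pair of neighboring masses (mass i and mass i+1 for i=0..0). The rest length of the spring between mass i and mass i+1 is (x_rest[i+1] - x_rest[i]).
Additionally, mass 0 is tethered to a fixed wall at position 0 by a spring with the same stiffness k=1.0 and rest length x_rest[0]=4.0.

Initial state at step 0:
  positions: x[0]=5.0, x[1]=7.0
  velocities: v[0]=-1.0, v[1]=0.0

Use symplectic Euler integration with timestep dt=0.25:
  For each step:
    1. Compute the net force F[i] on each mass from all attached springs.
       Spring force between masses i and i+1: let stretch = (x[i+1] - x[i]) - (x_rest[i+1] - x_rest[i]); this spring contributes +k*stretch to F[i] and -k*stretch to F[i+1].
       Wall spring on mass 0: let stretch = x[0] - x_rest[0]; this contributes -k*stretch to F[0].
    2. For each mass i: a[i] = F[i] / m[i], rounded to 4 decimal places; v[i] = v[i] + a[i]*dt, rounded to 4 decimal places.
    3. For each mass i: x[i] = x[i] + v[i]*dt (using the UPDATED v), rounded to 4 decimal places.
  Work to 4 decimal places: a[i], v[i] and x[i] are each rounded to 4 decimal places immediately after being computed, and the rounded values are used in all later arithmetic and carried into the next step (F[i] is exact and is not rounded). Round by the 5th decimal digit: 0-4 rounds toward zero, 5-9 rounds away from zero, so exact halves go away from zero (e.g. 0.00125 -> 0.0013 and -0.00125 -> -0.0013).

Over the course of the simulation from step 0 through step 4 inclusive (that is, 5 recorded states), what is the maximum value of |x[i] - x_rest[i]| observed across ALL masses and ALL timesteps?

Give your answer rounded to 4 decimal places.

Answer: 1.1572

Derivation:
Step 0: x=[5.0000 7.0000] v=[-1.0000 0.0000]
Step 1: x=[4.5625 7.1250] v=[-1.7500 0.5000]
Step 2: x=[4.0000 7.3399] v=[-2.2500 0.8594]
Step 3: x=[3.3963 7.5960] v=[-2.4150 1.0244]
Step 4: x=[2.8428 7.8396] v=[-2.2142 0.9745]
Max displacement = 1.1572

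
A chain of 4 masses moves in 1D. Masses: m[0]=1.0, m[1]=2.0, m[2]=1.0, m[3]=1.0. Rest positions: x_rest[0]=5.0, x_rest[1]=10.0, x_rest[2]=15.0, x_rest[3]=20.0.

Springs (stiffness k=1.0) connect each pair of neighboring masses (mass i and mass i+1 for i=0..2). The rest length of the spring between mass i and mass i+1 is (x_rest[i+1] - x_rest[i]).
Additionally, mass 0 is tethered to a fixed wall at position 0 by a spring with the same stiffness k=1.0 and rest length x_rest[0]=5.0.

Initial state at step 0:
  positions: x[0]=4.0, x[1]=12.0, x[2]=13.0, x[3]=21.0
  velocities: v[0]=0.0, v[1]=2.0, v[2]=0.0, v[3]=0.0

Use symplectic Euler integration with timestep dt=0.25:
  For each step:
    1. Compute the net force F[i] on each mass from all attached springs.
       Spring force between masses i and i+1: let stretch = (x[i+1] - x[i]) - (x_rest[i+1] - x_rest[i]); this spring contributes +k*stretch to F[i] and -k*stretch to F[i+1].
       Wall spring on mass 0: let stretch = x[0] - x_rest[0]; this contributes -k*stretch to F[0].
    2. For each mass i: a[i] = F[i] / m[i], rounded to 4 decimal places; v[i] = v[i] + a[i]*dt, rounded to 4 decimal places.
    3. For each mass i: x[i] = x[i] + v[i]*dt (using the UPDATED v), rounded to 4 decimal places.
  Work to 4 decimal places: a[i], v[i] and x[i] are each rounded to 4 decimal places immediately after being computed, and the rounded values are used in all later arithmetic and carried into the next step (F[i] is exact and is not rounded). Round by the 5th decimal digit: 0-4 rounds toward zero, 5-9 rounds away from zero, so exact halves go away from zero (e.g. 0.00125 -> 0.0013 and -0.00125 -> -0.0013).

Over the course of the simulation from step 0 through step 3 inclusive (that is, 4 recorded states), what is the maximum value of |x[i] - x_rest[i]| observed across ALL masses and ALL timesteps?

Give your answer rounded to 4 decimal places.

Answer: 2.3477

Derivation:
Step 0: x=[4.0000 12.0000 13.0000 21.0000] v=[0.0000 2.0000 0.0000 0.0000]
Step 1: x=[4.2500 12.2813 13.4375 20.8125] v=[1.0000 1.1250 1.7500 -0.7500]
Step 2: x=[4.7363 12.3477 14.2637 20.4766] v=[1.9453 0.2656 3.3047 -1.3438]
Step 3: x=[5.4023 12.2361 15.3584 20.0649] v=[2.6641 -0.4463 4.3789 -1.6470]
Max displacement = 2.3477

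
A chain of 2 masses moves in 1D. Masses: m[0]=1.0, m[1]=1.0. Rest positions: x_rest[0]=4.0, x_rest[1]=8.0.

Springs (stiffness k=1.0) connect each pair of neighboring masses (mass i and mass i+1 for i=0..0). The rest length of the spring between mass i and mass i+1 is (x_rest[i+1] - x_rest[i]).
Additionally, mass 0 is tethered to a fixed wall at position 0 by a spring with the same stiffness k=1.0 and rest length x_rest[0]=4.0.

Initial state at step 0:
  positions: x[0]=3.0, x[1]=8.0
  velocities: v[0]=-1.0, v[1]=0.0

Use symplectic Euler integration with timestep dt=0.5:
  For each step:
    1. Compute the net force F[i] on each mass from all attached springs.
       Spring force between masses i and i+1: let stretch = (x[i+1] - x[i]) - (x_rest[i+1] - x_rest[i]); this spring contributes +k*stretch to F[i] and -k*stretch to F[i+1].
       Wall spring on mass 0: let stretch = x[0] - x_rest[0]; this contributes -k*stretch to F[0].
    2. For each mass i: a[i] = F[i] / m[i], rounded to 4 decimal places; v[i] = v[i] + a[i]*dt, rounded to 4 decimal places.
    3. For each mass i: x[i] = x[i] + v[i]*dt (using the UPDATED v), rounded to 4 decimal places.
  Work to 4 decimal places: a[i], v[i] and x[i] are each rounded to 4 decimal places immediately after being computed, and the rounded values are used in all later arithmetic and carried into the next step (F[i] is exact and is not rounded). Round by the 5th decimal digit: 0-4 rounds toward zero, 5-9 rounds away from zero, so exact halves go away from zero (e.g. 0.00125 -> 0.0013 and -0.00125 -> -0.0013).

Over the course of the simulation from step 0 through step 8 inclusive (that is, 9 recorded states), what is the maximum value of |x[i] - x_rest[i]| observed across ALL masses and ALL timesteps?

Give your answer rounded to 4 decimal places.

Step 0: x=[3.0000 8.0000] v=[-1.0000 0.0000]
Step 1: x=[3.0000 7.7500] v=[0.0000 -0.5000]
Step 2: x=[3.4375 7.3125] v=[0.8750 -0.8750]
Step 3: x=[3.9844 6.9063] v=[1.0938 -0.8125]
Step 4: x=[4.2657 6.7696] v=[0.5626 -0.2735]
Step 5: x=[4.1066 7.0069] v=[-0.3183 0.4746]
Step 6: x=[3.6459 7.5192] v=[-0.9215 1.0245]
Step 7: x=[3.2420 8.0632] v=[-0.8078 1.0879]
Step 8: x=[3.2329 8.4019] v=[-0.0182 0.6773]
Max displacement = 1.2304

Answer: 1.2304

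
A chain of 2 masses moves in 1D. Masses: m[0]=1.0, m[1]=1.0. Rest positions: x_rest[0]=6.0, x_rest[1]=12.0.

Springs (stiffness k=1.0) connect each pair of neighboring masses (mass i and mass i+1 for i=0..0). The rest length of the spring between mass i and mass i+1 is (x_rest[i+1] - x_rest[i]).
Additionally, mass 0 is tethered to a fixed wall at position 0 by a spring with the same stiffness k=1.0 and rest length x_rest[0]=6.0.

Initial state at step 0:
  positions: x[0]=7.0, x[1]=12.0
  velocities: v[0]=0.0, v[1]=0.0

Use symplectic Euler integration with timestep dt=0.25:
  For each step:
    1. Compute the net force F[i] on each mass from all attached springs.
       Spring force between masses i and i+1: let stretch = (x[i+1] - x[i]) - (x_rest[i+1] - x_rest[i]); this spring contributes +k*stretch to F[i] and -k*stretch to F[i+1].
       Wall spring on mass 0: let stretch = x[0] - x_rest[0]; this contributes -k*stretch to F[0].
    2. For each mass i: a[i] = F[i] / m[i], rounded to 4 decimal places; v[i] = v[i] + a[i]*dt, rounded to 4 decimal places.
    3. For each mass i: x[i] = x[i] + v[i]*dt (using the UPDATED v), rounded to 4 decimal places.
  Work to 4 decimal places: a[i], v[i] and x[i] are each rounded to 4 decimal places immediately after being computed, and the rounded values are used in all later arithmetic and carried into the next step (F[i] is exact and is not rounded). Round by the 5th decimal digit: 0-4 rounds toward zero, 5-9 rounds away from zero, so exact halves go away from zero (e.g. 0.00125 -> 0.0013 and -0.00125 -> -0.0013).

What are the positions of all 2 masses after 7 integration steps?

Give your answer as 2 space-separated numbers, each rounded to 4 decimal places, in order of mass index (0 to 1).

Answer: 5.3746 12.6341

Derivation:
Step 0: x=[7.0000 12.0000] v=[0.0000 0.0000]
Step 1: x=[6.8750 12.0625] v=[-0.5000 0.2500]
Step 2: x=[6.6445 12.1758] v=[-0.9219 0.4531]
Step 3: x=[6.3445 12.3184] v=[-1.2002 0.5703]
Step 4: x=[6.0213 12.4626] v=[-1.2929 0.5768]
Step 5: x=[5.7243 12.5792] v=[-1.1879 0.4665]
Step 6: x=[5.4980 12.6424] v=[-0.9053 0.2528]
Step 7: x=[5.3746 12.6341] v=[-0.4937 -0.0333]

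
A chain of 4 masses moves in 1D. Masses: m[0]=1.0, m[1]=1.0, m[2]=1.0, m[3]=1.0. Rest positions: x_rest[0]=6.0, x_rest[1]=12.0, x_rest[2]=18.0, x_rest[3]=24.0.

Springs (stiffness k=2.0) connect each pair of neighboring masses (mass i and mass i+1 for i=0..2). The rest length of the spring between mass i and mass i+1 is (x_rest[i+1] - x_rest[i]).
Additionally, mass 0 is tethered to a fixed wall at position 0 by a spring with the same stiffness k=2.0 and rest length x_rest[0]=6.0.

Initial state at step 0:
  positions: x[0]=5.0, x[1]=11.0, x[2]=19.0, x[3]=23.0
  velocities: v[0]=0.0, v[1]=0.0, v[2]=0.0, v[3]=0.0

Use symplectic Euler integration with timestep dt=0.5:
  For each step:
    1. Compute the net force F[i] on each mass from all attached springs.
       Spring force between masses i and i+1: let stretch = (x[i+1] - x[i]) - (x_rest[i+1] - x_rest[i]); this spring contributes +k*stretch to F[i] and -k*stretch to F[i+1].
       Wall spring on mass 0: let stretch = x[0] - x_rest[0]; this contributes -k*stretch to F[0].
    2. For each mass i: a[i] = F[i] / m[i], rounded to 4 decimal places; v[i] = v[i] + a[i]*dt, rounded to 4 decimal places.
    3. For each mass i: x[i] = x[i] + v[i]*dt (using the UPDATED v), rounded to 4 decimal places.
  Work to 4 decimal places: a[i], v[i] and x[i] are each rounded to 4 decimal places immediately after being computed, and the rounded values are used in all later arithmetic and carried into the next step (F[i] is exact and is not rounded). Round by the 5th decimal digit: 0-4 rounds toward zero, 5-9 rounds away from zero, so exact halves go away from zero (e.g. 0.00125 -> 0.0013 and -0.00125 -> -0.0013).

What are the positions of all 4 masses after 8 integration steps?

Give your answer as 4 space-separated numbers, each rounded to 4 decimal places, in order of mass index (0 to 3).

Answer: 7.3790 10.5470 18.0548 24.9845

Derivation:
Step 0: x=[5.0000 11.0000 19.0000 23.0000] v=[0.0000 0.0000 0.0000 0.0000]
Step 1: x=[5.5000 12.0000 17.0000 24.0000] v=[1.0000 2.0000 -4.0000 2.0000]
Step 2: x=[6.5000 12.2500 16.0000 24.5000] v=[2.0000 0.5000 -2.0000 1.0000]
Step 3: x=[7.1250 11.5000 17.3750 23.7500] v=[1.2500 -1.5000 2.7500 -1.5000]
Step 4: x=[6.3750 11.5000 19.0000 22.8125] v=[-1.5000 0.0000 3.2500 -1.8750]
Step 5: x=[5.0000 12.6875 18.7813 22.9688] v=[-2.7500 2.3750 -0.4375 0.3125]
Step 6: x=[4.9688 13.0782 17.6094 24.0313] v=[-0.0625 0.7813 -2.3438 2.1250]
Step 7: x=[6.5079 11.6798 17.3829 24.8829] v=[3.0781 -2.7969 -0.4531 1.7031]
Step 8: x=[7.3790 10.5470 18.0548 24.9845] v=[1.7421 -2.2657 1.3438 0.2031]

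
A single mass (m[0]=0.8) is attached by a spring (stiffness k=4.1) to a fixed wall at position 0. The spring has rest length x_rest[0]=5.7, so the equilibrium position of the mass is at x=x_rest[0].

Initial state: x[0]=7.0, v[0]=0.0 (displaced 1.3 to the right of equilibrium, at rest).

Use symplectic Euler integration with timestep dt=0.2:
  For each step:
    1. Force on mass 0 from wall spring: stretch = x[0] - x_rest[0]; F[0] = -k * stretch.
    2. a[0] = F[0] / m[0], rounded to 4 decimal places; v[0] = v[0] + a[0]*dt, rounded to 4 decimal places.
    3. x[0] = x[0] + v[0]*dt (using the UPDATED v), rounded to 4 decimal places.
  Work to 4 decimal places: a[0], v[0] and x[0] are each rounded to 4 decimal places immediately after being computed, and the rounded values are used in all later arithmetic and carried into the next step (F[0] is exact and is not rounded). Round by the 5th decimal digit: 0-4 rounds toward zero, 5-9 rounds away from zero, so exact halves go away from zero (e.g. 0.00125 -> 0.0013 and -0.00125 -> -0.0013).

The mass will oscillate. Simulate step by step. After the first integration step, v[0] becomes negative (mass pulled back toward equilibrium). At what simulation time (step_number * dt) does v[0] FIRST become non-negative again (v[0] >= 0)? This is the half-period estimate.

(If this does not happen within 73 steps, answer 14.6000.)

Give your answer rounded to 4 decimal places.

Step 0: x=[7.0000] v=[0.0000]
Step 1: x=[6.7335] v=[-1.3325]
Step 2: x=[6.2551] v=[-2.3918]
Step 3: x=[5.6629] v=[-2.9608]
Step 4: x=[5.0783] v=[-2.9228]
Step 5: x=[4.6212] v=[-2.2856]
Step 6: x=[4.3852] v=[-1.1798]
Step 7: x=[4.4188] v=[0.1679]
First v>=0 after going negative at step 7, time=1.4000

Answer: 1.4000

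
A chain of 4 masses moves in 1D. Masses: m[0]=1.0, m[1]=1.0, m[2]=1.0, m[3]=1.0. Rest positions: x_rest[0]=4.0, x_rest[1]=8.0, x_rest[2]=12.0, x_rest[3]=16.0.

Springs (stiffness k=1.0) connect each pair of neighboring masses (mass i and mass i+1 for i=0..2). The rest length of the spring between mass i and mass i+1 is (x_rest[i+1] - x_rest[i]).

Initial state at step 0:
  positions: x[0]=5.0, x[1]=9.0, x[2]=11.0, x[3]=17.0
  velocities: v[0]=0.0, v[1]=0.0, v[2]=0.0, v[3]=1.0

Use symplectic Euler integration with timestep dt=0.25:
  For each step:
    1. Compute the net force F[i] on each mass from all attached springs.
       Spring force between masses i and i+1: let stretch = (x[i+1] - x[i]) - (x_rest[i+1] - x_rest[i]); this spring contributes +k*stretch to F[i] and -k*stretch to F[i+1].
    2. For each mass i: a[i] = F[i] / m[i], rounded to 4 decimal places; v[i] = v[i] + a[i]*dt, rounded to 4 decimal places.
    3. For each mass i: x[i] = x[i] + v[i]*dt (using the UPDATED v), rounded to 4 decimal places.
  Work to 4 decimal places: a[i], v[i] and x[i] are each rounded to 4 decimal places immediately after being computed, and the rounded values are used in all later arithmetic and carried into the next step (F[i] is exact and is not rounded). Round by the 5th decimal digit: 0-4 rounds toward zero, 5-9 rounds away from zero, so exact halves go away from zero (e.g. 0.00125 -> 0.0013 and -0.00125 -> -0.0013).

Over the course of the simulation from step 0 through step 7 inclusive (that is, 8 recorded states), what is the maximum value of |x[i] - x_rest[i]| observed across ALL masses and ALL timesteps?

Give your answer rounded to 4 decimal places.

Step 0: x=[5.0000 9.0000 11.0000 17.0000] v=[0.0000 0.0000 0.0000 1.0000]
Step 1: x=[5.0000 8.8750 11.2500 17.1250] v=[0.0000 -0.5000 1.0000 0.5000]
Step 2: x=[4.9922 8.6563 11.7188 17.1328] v=[-0.0313 -0.8750 1.8750 0.0313]
Step 3: x=[4.9634 8.4000 12.3345 17.0523] v=[-0.1153 -1.0254 2.4629 -0.3222]
Step 4: x=[4.8994 8.1748 12.9992 16.9269] v=[-0.2562 -0.9009 2.6587 -0.5017]
Step 5: x=[4.7901 8.0464 13.6078 16.8060] v=[-0.4374 -0.5137 2.4345 -0.4836]
Step 6: x=[4.6343 8.0621 14.0687 16.7352] v=[-0.6233 0.0626 1.8437 -0.2832]
Step 7: x=[4.4427 8.2389 14.3209 16.7478] v=[-0.7664 0.7073 1.0087 0.0502]
Max displacement = 2.3209

Answer: 2.3209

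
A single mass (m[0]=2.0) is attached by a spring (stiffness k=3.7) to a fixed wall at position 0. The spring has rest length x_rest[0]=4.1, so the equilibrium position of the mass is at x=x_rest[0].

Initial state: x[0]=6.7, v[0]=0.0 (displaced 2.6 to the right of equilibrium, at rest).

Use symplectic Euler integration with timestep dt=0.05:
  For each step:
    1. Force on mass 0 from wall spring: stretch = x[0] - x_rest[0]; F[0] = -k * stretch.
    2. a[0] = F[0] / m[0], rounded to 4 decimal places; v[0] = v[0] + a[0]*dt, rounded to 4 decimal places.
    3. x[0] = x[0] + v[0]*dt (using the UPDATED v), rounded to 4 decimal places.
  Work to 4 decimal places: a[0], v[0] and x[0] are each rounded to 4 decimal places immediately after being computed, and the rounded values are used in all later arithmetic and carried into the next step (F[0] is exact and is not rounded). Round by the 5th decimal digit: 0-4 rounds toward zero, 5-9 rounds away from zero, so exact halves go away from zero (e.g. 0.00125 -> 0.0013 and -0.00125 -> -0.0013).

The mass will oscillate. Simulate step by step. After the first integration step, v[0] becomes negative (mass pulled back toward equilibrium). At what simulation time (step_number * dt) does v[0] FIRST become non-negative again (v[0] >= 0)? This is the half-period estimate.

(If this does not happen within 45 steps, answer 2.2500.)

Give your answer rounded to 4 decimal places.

Step 0: x=[6.7000] v=[0.0000]
Step 1: x=[6.6880] v=[-0.2405]
Step 2: x=[6.6640] v=[-0.4799]
Step 3: x=[6.6281] v=[-0.7171]
Step 4: x=[6.5806] v=[-0.9510]
Step 5: x=[6.5216] v=[-1.1805]
Step 6: x=[6.4514] v=[-1.4045]
Step 7: x=[6.3703] v=[-1.6220]
Step 8: x=[6.2787] v=[-1.8320]
Step 9: x=[6.1770] v=[-2.0335]
Step 10: x=[6.0657] v=[-2.2256]
Step 11: x=[5.9453] v=[-2.4074]
Step 12: x=[5.8164] v=[-2.5781]
Step 13: x=[5.6796] v=[-2.7369]
Step 14: x=[5.5355] v=[-2.8830]
Step 15: x=[5.3847] v=[-3.0158]
Step 16: x=[5.2280] v=[-3.1346]
Step 17: x=[5.0661] v=[-3.2389]
Step 18: x=[4.8997] v=[-3.3283]
Step 19: x=[4.7296] v=[-3.4023]
Step 20: x=[4.5566] v=[-3.4605]
Step 21: x=[4.3815] v=[-3.5027]
Step 22: x=[4.2051] v=[-3.5287]
Step 23: x=[4.0282] v=[-3.5384]
Step 24: x=[3.8516] v=[-3.5318]
Step 25: x=[3.6762] v=[-3.5088]
Step 26: x=[3.5027] v=[-3.4696]
Step 27: x=[3.3320] v=[-3.4144]
Step 28: x=[3.1648] v=[-3.3434]
Step 29: x=[3.0020] v=[-3.2569]
Step 30: x=[2.8442] v=[-3.1553]
Step 31: x=[2.6922] v=[-3.0391]
Step 32: x=[2.5468] v=[-2.9089]
Step 33: x=[2.4085] v=[-2.7652]
Step 34: x=[2.2781] v=[-2.6087]
Step 35: x=[2.1561] v=[-2.4402]
Step 36: x=[2.0431] v=[-2.2604]
Step 37: x=[1.9396] v=[-2.0701]
Step 38: x=[1.8461] v=[-1.8703]
Step 39: x=[1.7630] v=[-1.6618]
Step 40: x=[1.6907] v=[-1.4456]
Step 41: x=[1.6296] v=[-1.2227]
Step 42: x=[1.5799] v=[-0.9942]
Step 43: x=[1.5418] v=[-0.7611]
Step 44: x=[1.5156] v=[-0.5245]
Step 45: x=[1.5013] v=[-0.2854]
v[0] did not become non-negative within 45 steps; using fallback time=2.2500

Answer: 2.2500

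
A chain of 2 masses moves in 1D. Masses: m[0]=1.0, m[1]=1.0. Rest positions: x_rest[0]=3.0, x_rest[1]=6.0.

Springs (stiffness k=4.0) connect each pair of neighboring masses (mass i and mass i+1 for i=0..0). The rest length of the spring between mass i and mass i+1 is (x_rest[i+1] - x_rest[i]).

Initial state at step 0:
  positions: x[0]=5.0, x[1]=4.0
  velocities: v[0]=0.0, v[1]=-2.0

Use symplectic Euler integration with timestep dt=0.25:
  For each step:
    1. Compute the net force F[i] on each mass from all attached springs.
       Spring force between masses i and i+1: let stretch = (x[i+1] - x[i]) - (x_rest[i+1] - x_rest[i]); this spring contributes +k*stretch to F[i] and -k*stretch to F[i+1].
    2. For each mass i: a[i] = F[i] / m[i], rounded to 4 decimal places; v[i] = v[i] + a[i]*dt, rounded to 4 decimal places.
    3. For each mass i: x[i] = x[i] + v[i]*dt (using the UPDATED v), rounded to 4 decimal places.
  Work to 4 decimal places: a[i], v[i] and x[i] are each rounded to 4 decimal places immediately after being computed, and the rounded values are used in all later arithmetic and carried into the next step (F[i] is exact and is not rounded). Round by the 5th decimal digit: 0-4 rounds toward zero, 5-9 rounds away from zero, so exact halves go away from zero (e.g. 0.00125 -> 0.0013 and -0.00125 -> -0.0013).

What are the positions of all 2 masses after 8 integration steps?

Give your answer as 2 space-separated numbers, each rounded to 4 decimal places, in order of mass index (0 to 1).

Answer: 2.9356 2.0644

Derivation:
Step 0: x=[5.0000 4.0000] v=[0.0000 -2.0000]
Step 1: x=[4.0000 4.5000] v=[-4.0000 2.0000]
Step 2: x=[2.3750 5.6250] v=[-6.5000 4.5000]
Step 3: x=[0.8125 6.6875] v=[-6.2500 4.2500]
Step 4: x=[-0.0313 7.0313] v=[-3.3750 1.3750]
Step 5: x=[0.1406 6.3594] v=[0.6876 -2.6876]
Step 6: x=[1.1172 4.8828] v=[3.9064 -5.9064]
Step 7: x=[2.2852 3.2148] v=[4.6720 -6.6720]
Step 8: x=[2.9356 2.0644] v=[2.6016 -4.6016]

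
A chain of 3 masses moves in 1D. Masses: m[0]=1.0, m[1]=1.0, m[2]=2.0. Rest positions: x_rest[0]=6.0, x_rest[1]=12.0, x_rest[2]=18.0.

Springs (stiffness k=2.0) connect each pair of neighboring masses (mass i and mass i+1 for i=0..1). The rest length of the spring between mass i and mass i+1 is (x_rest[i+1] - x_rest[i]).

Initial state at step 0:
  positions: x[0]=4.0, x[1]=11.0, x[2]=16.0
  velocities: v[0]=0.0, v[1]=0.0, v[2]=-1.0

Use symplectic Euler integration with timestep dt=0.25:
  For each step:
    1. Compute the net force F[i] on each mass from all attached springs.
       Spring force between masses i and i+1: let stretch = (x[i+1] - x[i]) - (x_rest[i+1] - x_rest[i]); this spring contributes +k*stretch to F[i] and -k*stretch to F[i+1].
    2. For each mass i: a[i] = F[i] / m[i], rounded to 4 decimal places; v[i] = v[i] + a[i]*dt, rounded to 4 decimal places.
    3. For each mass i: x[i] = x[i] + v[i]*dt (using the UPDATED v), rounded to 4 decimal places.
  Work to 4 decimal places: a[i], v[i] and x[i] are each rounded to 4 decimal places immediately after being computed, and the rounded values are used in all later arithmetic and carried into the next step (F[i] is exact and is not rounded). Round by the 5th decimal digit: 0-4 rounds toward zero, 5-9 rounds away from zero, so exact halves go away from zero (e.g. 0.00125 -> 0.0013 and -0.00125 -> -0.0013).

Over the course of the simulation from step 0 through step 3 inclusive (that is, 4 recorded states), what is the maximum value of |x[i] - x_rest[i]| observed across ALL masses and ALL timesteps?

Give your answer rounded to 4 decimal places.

Answer: 2.4065

Derivation:
Step 0: x=[4.0000 11.0000 16.0000] v=[0.0000 0.0000 -1.0000]
Step 1: x=[4.1250 10.7500 15.8125] v=[0.5000 -1.0000 -0.7500]
Step 2: x=[4.3281 10.3047 15.6836] v=[0.8125 -1.7813 -0.5156]
Step 3: x=[4.5283 9.7847 15.5935] v=[0.8008 -2.0802 -0.3603]
Max displacement = 2.4065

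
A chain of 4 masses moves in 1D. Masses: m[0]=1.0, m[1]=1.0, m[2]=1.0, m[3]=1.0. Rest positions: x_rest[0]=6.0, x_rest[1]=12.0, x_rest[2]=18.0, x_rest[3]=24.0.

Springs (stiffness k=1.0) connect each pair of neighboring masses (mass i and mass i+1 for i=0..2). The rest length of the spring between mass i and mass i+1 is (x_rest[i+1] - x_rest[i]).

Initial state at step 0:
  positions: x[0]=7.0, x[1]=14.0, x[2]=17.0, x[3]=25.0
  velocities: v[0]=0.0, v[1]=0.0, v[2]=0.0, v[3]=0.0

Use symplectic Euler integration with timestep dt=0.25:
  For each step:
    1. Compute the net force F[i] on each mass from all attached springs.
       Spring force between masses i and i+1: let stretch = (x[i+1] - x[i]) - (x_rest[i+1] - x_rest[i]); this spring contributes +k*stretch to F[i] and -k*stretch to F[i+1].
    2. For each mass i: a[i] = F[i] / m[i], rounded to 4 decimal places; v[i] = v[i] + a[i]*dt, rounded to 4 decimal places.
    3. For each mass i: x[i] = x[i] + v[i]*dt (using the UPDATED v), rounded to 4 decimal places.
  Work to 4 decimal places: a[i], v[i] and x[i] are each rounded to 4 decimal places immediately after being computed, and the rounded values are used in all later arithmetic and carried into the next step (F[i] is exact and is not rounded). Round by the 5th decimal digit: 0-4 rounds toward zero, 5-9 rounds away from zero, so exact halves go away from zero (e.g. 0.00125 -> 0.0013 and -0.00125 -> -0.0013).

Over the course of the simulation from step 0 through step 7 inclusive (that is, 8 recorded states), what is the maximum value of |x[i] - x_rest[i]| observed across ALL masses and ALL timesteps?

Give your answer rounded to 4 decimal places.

Step 0: x=[7.0000 14.0000 17.0000 25.0000] v=[0.0000 0.0000 0.0000 0.0000]
Step 1: x=[7.0625 13.7500 17.3125 24.8750] v=[0.2500 -1.0000 1.2500 -0.5000]
Step 2: x=[7.1680 13.3047 17.8750 24.6524] v=[0.4219 -1.7813 2.2500 -0.8906]
Step 3: x=[7.2820 12.7615 18.5755 24.3812] v=[0.4561 -2.1729 2.8018 -1.0850]
Step 4: x=[7.3635 12.2392 19.2754 24.1221] v=[0.3260 -2.0893 2.7997 -1.0364]
Step 5: x=[7.3747 11.8519 19.8385 23.9351] v=[0.0449 -1.5492 2.2523 -0.7481]
Step 6: x=[7.2908 11.6839 20.1585 23.8670] v=[-0.3358 -0.6719 1.2798 -0.2723]
Step 7: x=[7.1064 11.7710 20.1806 23.9422] v=[-0.7375 0.3485 0.0883 0.3006]
Max displacement = 2.1806

Answer: 2.1806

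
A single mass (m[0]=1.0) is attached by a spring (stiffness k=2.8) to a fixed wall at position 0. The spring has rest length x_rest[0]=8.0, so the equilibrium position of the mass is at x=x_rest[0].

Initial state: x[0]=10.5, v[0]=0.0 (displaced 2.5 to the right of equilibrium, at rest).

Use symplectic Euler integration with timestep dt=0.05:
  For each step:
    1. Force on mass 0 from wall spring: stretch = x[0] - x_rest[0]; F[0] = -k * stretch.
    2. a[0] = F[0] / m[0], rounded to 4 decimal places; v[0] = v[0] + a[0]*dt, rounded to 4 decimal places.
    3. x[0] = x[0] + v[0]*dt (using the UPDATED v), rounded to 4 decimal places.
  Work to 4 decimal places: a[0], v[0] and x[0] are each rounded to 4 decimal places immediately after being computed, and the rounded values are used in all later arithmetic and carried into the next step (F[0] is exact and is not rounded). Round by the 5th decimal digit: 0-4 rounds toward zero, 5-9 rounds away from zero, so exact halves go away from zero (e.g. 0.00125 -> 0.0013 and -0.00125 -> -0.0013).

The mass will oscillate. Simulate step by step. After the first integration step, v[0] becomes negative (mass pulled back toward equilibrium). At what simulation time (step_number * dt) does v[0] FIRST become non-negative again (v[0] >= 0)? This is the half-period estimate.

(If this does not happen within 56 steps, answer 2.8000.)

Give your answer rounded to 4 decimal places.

Step 0: x=[10.5000] v=[0.0000]
Step 1: x=[10.4825] v=[-0.3500]
Step 2: x=[10.4476] v=[-0.6976]
Step 3: x=[10.3956] v=[-1.0403]
Step 4: x=[10.3268] v=[-1.3757]
Step 5: x=[10.2417] v=[-1.7015]
Step 6: x=[10.1409] v=[-2.0153]
Step 7: x=[10.0252] v=[-2.3150]
Step 8: x=[9.8953] v=[-2.5985]
Step 9: x=[9.7521] v=[-2.8638]
Step 10: x=[9.5966] v=[-3.1091]
Step 11: x=[9.4300] v=[-3.3326]
Step 12: x=[9.2534] v=[-3.5328]
Step 13: x=[9.0680] v=[-3.7083]
Step 14: x=[8.8751] v=[-3.8578]
Step 15: x=[8.6761] v=[-3.9803]
Step 16: x=[8.4724] v=[-4.0750]
Step 17: x=[8.2653] v=[-4.1411]
Step 18: x=[8.0564] v=[-4.1782]
Step 19: x=[7.8471] v=[-4.1861]
Step 20: x=[7.6389] v=[-4.1647]
Step 21: x=[7.4332] v=[-4.1141]
Step 22: x=[7.2315] v=[-4.0348]
Step 23: x=[7.0351] v=[-3.9272]
Step 24: x=[6.8455] v=[-3.7921]
Step 25: x=[6.6640] v=[-3.6305]
Step 26: x=[6.4918] v=[-3.4435]
Step 27: x=[6.3302] v=[-3.2324]
Step 28: x=[6.1803] v=[-2.9986]
Step 29: x=[6.0431] v=[-2.7438]
Step 30: x=[5.9196] v=[-2.4698]
Step 31: x=[5.8107] v=[-2.1785]
Step 32: x=[5.7171] v=[-1.8720]
Step 33: x=[5.6395] v=[-1.5524]
Step 34: x=[5.5784] v=[-1.2219]
Step 35: x=[5.5343] v=[-0.8829]
Step 36: x=[5.5074] v=[-0.5377]
Step 37: x=[5.4980] v=[-0.1887]
Step 38: x=[5.5061] v=[0.1616]
First v>=0 after going negative at step 38, time=1.9000

Answer: 1.9000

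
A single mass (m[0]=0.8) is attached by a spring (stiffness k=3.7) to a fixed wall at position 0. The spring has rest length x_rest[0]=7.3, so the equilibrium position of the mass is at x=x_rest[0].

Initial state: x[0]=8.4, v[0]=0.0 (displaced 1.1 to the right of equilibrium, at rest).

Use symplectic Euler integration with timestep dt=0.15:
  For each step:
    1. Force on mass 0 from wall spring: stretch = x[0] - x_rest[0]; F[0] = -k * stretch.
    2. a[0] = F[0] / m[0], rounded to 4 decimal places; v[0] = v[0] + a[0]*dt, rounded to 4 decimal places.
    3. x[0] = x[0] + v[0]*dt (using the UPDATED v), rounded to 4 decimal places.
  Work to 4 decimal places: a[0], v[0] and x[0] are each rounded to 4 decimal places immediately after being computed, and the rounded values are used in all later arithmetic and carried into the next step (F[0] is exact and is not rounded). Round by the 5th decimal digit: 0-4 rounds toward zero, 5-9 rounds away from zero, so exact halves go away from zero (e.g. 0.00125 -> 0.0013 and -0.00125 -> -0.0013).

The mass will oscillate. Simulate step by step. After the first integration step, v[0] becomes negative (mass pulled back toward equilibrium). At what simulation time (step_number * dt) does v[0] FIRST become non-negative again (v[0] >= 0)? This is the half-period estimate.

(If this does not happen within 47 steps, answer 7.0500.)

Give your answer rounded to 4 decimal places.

Step 0: x=[8.4000] v=[0.0000]
Step 1: x=[8.2855] v=[-0.7631]
Step 2: x=[8.0685] v=[-1.4468]
Step 3: x=[7.7715] v=[-1.9799]
Step 4: x=[7.4255] v=[-2.3070]
Step 5: x=[7.0664] v=[-2.3941]
Step 6: x=[6.7316] v=[-2.2320]
Step 7: x=[6.4559] v=[-1.8377]
Step 8: x=[6.2681] v=[-1.2521]
Step 9: x=[6.1877] v=[-0.5362]
Step 10: x=[6.2230] v=[0.2355]
First v>=0 after going negative at step 10, time=1.5000

Answer: 1.5000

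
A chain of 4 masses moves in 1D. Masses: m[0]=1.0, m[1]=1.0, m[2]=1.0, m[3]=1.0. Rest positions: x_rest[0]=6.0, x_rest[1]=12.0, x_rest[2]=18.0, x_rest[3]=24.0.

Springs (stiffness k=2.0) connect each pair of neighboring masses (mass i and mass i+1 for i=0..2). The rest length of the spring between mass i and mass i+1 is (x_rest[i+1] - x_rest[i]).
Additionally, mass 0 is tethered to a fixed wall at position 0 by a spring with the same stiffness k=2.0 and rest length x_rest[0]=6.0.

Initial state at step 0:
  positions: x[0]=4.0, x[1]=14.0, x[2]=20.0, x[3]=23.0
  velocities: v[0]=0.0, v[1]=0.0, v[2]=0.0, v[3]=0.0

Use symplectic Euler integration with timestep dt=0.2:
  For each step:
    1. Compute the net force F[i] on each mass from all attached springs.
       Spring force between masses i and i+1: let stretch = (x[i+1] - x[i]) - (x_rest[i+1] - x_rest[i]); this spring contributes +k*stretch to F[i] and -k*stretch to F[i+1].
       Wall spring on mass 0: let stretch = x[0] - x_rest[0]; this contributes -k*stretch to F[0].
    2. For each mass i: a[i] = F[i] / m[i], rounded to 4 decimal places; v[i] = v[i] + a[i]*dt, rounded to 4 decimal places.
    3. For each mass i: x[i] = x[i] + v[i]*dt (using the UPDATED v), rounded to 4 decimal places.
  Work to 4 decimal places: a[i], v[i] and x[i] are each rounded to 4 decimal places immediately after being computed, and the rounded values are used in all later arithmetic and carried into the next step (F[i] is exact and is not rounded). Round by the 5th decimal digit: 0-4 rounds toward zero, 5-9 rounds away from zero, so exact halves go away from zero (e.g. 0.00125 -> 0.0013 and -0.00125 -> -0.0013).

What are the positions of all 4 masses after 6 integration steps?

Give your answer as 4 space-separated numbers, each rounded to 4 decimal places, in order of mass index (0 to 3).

Answer: 8.5541 10.9685 16.9668 25.7958

Derivation:
Step 0: x=[4.0000 14.0000 20.0000 23.0000] v=[0.0000 0.0000 0.0000 0.0000]
Step 1: x=[4.4800 13.6800 19.7600 23.2400] v=[2.4000 -1.6000 -1.2000 1.2000]
Step 2: x=[5.3376 13.1104 19.3120 23.6816] v=[4.2880 -2.8480 -2.2400 2.2080]
Step 3: x=[6.3900 12.4151 18.7174 24.2536] v=[5.2621 -3.4765 -2.9728 2.8602]
Step 4: x=[7.4132 11.7420 18.0616 24.8627] v=[5.1161 -3.3656 -3.2792 3.0457]
Step 5: x=[8.1897 11.2281 17.4443 25.4078] v=[3.8823 -2.5693 -3.0866 2.7253]
Step 6: x=[8.5541 10.9685 16.9668 25.7958] v=[1.8218 -1.2982 -2.3877 1.9399]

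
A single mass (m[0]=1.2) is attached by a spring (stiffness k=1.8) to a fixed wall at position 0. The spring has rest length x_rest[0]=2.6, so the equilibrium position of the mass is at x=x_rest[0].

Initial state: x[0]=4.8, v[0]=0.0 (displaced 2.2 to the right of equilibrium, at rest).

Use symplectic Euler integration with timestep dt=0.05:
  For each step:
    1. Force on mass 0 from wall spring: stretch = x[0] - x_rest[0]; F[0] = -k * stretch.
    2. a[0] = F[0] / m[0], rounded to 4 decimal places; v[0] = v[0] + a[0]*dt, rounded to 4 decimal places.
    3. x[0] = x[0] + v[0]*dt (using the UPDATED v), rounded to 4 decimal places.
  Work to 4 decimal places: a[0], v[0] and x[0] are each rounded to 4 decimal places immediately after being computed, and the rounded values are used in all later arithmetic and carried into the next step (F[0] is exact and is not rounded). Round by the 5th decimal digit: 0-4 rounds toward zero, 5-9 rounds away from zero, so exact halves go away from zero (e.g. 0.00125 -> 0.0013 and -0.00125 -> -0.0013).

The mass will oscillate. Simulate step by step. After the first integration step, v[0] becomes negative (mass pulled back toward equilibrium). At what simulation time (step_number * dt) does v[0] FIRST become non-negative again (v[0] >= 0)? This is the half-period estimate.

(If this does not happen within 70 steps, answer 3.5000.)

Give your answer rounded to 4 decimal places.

Answer: 2.6000

Derivation:
Step 0: x=[4.8000] v=[0.0000]
Step 1: x=[4.7918] v=[-0.1650]
Step 2: x=[4.7753] v=[-0.3294]
Step 3: x=[4.7507] v=[-0.4926]
Step 4: x=[4.7180] v=[-0.6539]
Step 5: x=[4.6774] v=[-0.8128]
Step 6: x=[4.6290] v=[-0.9686]
Step 7: x=[4.5730] v=[-1.1208]
Step 8: x=[4.5096] v=[-1.2688]
Step 9: x=[4.4390] v=[-1.4120]
Step 10: x=[4.3615] v=[-1.5499]
Step 11: x=[4.2774] v=[-1.6820]
Step 12: x=[4.1870] v=[-1.8078]
Step 13: x=[4.0907] v=[-1.9268]
Step 14: x=[3.9888] v=[-2.0386]
Step 15: x=[3.8817] v=[-2.1428]
Step 16: x=[3.7698] v=[-2.2389]
Step 17: x=[3.6535] v=[-2.3266]
Step 18: x=[3.5332] v=[-2.4056]
Step 19: x=[3.4094] v=[-2.4756]
Step 20: x=[3.2826] v=[-2.5363]
Step 21: x=[3.1532] v=[-2.5875]
Step 22: x=[3.0218] v=[-2.6290]
Step 23: x=[2.8888] v=[-2.6606]
Step 24: x=[2.7547] v=[-2.6823]
Step 25: x=[2.6200] v=[-2.6939]
Step 26: x=[2.4852] v=[-2.6954]
Step 27: x=[2.3509] v=[-2.6868]
Step 28: x=[2.2175] v=[-2.6681]
Step 29: x=[2.0855] v=[-2.6394]
Step 30: x=[1.9555] v=[-2.6008]
Step 31: x=[1.8279] v=[-2.5525]
Step 32: x=[1.7032] v=[-2.4946]
Step 33: x=[1.5818] v=[-2.4273]
Step 34: x=[1.4643] v=[-2.3509]
Step 35: x=[1.3510] v=[-2.2657]
Step 36: x=[1.2424] v=[-2.1720]
Step 37: x=[1.1389] v=[-2.0702]
Step 38: x=[1.0409] v=[-1.9606]
Step 39: x=[0.9487] v=[-1.8437]
Step 40: x=[0.8627] v=[-1.7199]
Step 41: x=[0.7832] v=[-1.5896]
Step 42: x=[0.7105] v=[-1.4533]
Step 43: x=[0.6449] v=[-1.3116]
Step 44: x=[0.5867] v=[-1.1650]
Step 45: x=[0.5360] v=[-1.0140]
Step 46: x=[0.4930] v=[-0.8592]
Step 47: x=[0.4579] v=[-0.7012]
Step 48: x=[0.4309] v=[-0.5405]
Step 49: x=[0.4120] v=[-0.3778]
Step 50: x=[0.4013] v=[-0.2137]
Step 51: x=[0.3989] v=[-0.0488]
Step 52: x=[0.4047] v=[0.1163]
First v>=0 after going negative at step 52, time=2.6000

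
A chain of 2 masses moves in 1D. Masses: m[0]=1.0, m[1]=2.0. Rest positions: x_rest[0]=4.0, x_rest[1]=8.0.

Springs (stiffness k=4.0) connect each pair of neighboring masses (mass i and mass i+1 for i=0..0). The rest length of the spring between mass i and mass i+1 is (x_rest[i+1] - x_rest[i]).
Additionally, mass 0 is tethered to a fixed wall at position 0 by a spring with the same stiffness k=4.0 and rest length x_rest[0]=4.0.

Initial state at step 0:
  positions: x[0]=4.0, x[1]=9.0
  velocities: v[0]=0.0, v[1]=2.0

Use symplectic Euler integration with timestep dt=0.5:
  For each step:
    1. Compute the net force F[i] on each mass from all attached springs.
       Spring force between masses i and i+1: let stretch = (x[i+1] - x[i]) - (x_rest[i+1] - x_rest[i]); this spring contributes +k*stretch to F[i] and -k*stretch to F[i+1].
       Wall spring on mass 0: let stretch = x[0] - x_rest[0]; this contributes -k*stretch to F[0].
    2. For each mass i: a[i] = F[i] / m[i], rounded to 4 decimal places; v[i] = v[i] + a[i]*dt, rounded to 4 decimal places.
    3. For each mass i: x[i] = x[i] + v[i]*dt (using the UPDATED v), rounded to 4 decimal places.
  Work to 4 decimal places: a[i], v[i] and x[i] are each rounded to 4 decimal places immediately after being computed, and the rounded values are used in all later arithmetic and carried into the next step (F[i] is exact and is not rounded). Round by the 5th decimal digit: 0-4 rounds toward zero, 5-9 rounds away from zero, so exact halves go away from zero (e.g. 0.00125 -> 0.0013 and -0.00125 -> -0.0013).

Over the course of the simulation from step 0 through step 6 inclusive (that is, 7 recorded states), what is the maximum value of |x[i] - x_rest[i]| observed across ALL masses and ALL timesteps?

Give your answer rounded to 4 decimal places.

Answer: 1.8750

Derivation:
Step 0: x=[4.0000 9.0000] v=[0.0000 2.0000]
Step 1: x=[5.0000 9.5000] v=[2.0000 1.0000]
Step 2: x=[5.5000 9.7500] v=[1.0000 0.5000]
Step 3: x=[4.7500 9.8750] v=[-1.5000 0.2500]
Step 4: x=[4.3750 9.4375] v=[-0.7500 -0.8750]
Step 5: x=[4.6875 8.4688] v=[0.6250 -1.9375]
Step 6: x=[4.0938 7.6094] v=[-1.1874 -1.7188]
Max displacement = 1.8750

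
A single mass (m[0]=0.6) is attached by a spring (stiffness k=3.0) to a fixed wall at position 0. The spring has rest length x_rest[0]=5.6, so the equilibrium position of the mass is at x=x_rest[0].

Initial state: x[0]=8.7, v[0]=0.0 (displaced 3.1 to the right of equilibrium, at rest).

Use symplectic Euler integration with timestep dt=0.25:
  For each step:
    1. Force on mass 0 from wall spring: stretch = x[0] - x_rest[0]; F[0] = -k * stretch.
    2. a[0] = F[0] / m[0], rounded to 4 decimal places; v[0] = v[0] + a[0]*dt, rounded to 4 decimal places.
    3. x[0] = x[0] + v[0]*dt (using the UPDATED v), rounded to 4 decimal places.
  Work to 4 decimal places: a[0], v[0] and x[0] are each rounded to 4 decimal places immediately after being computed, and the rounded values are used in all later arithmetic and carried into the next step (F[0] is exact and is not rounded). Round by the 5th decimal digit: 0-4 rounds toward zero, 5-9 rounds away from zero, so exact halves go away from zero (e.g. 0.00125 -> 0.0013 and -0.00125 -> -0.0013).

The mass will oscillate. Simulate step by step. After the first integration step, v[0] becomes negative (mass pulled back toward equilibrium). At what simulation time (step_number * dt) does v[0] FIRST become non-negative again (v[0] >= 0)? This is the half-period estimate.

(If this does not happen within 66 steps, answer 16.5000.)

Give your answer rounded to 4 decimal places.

Step 0: x=[8.7000] v=[0.0000]
Step 1: x=[7.7313] v=[-3.8750]
Step 2: x=[6.0965] v=[-6.5391]
Step 3: x=[4.3066] v=[-7.1597]
Step 4: x=[2.9209] v=[-5.5430]
Step 5: x=[2.3724] v=[-2.1941]
Step 6: x=[2.8325] v=[1.8404]
First v>=0 after going negative at step 6, time=1.5000

Answer: 1.5000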